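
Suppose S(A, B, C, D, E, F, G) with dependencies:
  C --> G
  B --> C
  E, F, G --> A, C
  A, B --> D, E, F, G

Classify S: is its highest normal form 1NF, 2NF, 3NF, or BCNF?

Candidate keys: {A, B}, {B, E, F}. Prime attributes: {A, B, E, F}.
C --> G breaks BCNF: {C}⁺ = {C, G}, so {C} is not a superkey.
C --> G determines the non-prime attribute {G} from a non-superkey — 3NF is violated.
The proper key subset {B} of {A, B} determines non-prime {C, G}, so the relation is not even in 2NF.

1NF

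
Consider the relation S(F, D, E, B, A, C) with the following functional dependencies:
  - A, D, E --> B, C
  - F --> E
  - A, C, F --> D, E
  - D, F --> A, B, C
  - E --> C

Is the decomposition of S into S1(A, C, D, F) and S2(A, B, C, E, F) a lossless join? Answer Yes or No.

The shared attributes are {A, C, F} and {A, C, F}⁺ = {A, B, C, D, E, F}.
This includes all of S1, so the common attributes are a superkey of S1 — the join is lossless.

Yes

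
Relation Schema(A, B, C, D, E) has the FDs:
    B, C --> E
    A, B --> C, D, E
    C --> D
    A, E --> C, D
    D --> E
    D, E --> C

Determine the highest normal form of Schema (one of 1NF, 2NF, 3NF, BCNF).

2NF

Candidate key: {A, B}. Prime attributes: {A, B}.
B, C --> E: {B, C}⁺ = {B, C, D, E}, which is not all of the attributes, so the left side is not a superkey — BCNF is violated.
B, C --> E determines the non-prime attribute {E} from a non-superkey — 3NF is violated.
No proper subset of a key has a non-prime attribute in its closure, so there is no partial dependency; 2NF holds.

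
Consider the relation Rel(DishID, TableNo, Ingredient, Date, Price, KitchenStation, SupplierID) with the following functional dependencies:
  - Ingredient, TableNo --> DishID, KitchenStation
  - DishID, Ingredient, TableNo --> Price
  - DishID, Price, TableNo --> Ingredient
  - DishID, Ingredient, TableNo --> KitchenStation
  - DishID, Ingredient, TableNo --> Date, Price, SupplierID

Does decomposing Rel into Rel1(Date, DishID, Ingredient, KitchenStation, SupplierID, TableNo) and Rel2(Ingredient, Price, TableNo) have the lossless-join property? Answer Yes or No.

Yes

The shared attributes are {Ingredient, TableNo} and {Ingredient, TableNo}⁺ = {Date, DishID, Ingredient, KitchenStation, Price, SupplierID, TableNo}.
Rel1 is contained in that closure, so Rel1 ∩ Rel2 --> Rel1 holds and the join is lossless.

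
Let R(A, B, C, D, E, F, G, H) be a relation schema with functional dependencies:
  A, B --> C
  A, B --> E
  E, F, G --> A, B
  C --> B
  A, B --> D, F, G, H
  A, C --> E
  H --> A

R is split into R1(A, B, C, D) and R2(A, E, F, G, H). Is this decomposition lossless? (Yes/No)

No

The shared attributes are {A} and {A}⁺ = {A}.
R1 ⊄ {A} and R2 ⊄ {A}, so the split is lossy.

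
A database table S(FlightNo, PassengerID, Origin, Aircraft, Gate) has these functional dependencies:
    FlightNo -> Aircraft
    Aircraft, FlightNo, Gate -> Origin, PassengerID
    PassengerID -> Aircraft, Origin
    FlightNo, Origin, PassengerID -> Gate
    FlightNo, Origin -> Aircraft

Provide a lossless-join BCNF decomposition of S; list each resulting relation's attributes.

{Aircraft, FlightNo}; {FlightNo, Gate, PassengerID}; {Origin, PassengerID}

Candidate keys of the original relation: {FlightNo, Gate}, {FlightNo, PassengerID}.
Within {Aircraft, FlightNo, Gate, Origin, PassengerID}: {FlightNo}⁺ ∩ {Aircraft, FlightNo, Gate, Origin, PassengerID} = {Aircraft, FlightNo}, not the whole set, so FlightNo -> Aircraft violates BCNF; decompose into {Aircraft, FlightNo} and {FlightNo, Gate, Origin, PassengerID}.
{Aircraft, FlightNo} has no BCNF violation.
Within {FlightNo, Gate, Origin, PassengerID}: {PassengerID}⁺ ∩ {FlightNo, Gate, Origin, PassengerID} = {Origin, PassengerID}, not the whole set, so PassengerID -> Origin violates BCNF; decompose into {Origin, PassengerID} and {FlightNo, Gate, PassengerID}.
{Origin, PassengerID} has no BCNF violation.
{FlightNo, Gate, PassengerID} has no BCNF violation.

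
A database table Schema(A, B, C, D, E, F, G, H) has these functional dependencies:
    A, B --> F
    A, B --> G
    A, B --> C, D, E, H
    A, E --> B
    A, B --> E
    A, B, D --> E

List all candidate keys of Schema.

{A} never appears on the right of any FD, so every key must include it.
Closure of {A, B} is {A, B, C, D, E, F, G, H}, the whole schema; {A, B} is a candidate key.
Closure of {A, E} is {A, B, C, D, E, F, G, H}, the whole schema; {A, E} is a candidate key.
These are minimal and exhaustive — every other superkey contains one of them.

{A, B}, {A, E}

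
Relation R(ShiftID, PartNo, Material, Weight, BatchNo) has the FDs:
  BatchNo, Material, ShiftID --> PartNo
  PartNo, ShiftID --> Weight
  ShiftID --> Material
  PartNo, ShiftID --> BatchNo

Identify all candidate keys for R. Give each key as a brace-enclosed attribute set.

No FD produces {ShiftID}, so it must be in every candidate key.
Closure of {BatchNo, ShiftID} is {BatchNo, Material, PartNo, ShiftID, Weight}, the whole schema; {BatchNo, ShiftID} is a candidate key.
Closure of {PartNo, ShiftID} is {BatchNo, Material, PartNo, ShiftID, Weight}, the whole schema; {PartNo, ShiftID} is a candidate key.
No proper subset of any of these is a key, and no other minimal superkey exists.

{BatchNo, ShiftID}, {PartNo, ShiftID}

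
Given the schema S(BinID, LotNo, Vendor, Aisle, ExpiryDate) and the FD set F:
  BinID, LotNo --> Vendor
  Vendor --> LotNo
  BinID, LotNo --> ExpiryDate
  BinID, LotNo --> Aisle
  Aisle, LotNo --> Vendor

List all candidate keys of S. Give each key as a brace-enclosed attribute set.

Attributes never on any right-hand side: {BinID} — every candidate key must contain it.
{BinID, LotNo} is a candidate key since {BinID, LotNo}⁺ = {Aisle, BinID, ExpiryDate, LotNo, Vendor} covers every attribute.
{BinID, Vendor} is a candidate key since {BinID, Vendor}⁺ = {Aisle, BinID, ExpiryDate, LotNo, Vendor} covers every attribute.
Any other superkey properly contains one of these, so there are no further candidate keys.

{BinID, LotNo}, {BinID, Vendor}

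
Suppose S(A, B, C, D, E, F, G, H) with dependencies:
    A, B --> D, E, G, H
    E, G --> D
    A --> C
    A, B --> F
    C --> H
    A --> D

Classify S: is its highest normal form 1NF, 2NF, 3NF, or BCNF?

Candidate key: {A, B}. Prime attributes: {A, B}.
E, G --> D: {E, G}⁺ = {D, E, G}, which is not all of the attributes, so the left side is not a superkey — BCNF is violated.
Because {D} is non-prime and the left side of E, G --> D is not a superkey, the relation is not in 3NF.
The proper key subset {A} of {A, B} determines non-prime {C, D, H}, so the relation is not even in 2NF.

1NF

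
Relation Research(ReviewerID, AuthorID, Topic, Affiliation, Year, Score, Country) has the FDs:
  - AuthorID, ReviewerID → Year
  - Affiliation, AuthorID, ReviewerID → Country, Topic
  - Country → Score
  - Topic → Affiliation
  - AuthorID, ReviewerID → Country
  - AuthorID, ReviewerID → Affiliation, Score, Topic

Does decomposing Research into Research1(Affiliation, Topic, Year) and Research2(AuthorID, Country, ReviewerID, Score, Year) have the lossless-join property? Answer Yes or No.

The shared attributes are {Year} and {Year}⁺ = {Year}.
The closure covers neither Research1 nor Research2 entirely; the join is not lossless.

No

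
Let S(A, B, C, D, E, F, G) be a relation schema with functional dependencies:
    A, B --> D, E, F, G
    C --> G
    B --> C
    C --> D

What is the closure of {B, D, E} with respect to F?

Start with {B, D, E}.
B --> C applies; add {C} → now {B, C, D, E}.
C --> G applies; add {G} → now {B, C, D, E, G}.
No further FD applies.

{B, C, D, E, G}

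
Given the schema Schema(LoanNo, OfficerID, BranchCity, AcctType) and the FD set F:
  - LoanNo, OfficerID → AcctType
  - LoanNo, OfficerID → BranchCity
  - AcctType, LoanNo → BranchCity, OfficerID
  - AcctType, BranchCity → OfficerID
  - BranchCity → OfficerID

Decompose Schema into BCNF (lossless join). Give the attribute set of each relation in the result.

Candidate keys of the original relation: {AcctType, LoanNo}, {BranchCity, LoanNo}, {LoanNo, OfficerID}.
Within {AcctType, BranchCity, LoanNo, OfficerID}: {AcctType, BranchCity}⁺ ∩ {AcctType, BranchCity, LoanNo, OfficerID} = {AcctType, BranchCity, OfficerID}, not the whole set, so AcctType, BranchCity → OfficerID violates BCNF; decompose into {AcctType, BranchCity, OfficerID} and {AcctType, BranchCity, LoanNo}.
Within {AcctType, BranchCity, OfficerID}: {BranchCity}⁺ ∩ {AcctType, BranchCity, OfficerID} = {BranchCity, OfficerID}, not the whole set, so BranchCity → OfficerID violates BCNF; decompose into {BranchCity, OfficerID} and {AcctType, BranchCity}.
{BranchCity, OfficerID} is in BCNF.
{AcctType, BranchCity} is in BCNF.
{AcctType, BranchCity, LoanNo} is in BCNF.

{AcctType, BranchCity, LoanNo}; {BranchCity, OfficerID}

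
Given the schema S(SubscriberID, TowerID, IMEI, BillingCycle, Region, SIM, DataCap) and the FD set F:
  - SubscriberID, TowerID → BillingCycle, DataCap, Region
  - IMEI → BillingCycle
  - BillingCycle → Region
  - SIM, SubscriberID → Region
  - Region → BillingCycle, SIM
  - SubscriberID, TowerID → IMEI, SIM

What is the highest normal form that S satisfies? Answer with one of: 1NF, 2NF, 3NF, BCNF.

Candidate key: {SubscriberID, TowerID}. Prime attributes: {SubscriberID, TowerID}.
IMEI → BillingCycle: {IMEI}⁺ = {BillingCycle, IMEI, Region, SIM}, which is not all of the attributes, so the left side is not a superkey — BCNF is violated.
IMEI → BillingCycle determines the non-prime attribute {BillingCycle} from a non-superkey — 3NF is violated.
No proper subset of a key has a non-prime attribute in its closure, so there is no partial dependency; 2NF holds.

2NF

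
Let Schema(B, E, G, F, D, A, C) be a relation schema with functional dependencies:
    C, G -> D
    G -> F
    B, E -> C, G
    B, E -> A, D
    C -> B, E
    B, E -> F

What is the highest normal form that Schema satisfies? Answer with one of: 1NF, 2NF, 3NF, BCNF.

Candidate keys: {B, E}, {C}. Prime attributes: {B, C, E}.
For G -> F we have {G}⁺ = {F, G}; {G} is not a superkey, so BCNF fails.
Because {F} is non-prime and the left side of G -> F is not a superkey, the relation is not in 3NF.
No proper subset of a key has a non-prime attribute in its closure, so there is no partial dependency; 2NF holds.

2NF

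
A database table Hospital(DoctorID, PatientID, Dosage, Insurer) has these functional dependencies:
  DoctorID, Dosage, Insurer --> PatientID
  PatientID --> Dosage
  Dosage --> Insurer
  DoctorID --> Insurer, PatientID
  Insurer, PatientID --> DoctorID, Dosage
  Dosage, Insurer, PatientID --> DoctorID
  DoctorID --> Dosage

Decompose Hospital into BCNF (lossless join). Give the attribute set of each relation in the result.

{DoctorID, Dosage, PatientID}; {Dosage, Insurer}

Candidate keys of the original relation: {DoctorID}, {PatientID}.
In {DoctorID, Dosage, Insurer, PatientID}, {Dosage} is not a superkey ({Dosage}⁺ restricted to this set is {Dosage, Insurer}), so split on Dosage --> Insurer into {Dosage, Insurer} and {DoctorID, Dosage, PatientID}.
{Dosage, Insurer} is in BCNF.
{DoctorID, Dosage, PatientID} is in BCNF.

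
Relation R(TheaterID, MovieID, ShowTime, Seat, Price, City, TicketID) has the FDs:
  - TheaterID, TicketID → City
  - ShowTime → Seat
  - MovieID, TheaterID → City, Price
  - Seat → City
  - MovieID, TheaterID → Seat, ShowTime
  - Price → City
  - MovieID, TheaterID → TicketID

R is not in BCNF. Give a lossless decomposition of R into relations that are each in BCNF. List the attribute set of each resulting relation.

{City, TheaterID, TicketID}; {MovieID, Price, ShowTime, TheaterID, TicketID}; {Seat, ShowTime}

Candidate key of the original relation: {MovieID, TheaterID}.
In {City, MovieID, Price, Seat, ShowTime, TheaterID, TicketID}, {TheaterID, TicketID} is not a superkey ({TheaterID, TicketID}⁺ restricted to this set is {City, TheaterID, TicketID}), so split on TheaterID, TicketID → City into {City, TheaterID, TicketID} and {MovieID, Price, Seat, ShowTime, TheaterID, TicketID}.
{City, TheaterID, TicketID} is in BCNF.
In {MovieID, Price, Seat, ShowTime, TheaterID, TicketID}, {ShowTime} is not a superkey ({ShowTime}⁺ restricted to this set is {Seat, ShowTime}), so split on ShowTime → Seat into {Seat, ShowTime} and {MovieID, Price, ShowTime, TheaterID, TicketID}.
{Seat, ShowTime} is in BCNF.
{MovieID, Price, ShowTime, TheaterID, TicketID} is in BCNF.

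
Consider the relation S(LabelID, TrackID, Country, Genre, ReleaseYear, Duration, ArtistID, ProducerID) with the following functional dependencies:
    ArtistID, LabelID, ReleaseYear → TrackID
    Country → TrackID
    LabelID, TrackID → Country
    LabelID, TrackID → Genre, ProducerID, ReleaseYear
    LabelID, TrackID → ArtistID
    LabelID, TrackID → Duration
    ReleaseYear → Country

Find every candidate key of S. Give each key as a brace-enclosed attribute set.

{LabelID} never appears on the right of any FD, so every key must include it.
{Country, LabelID}⁺ = {ArtistID, Country, Duration, Genre, LabelID, ProducerID, ReleaseYear, TrackID} — all of the relation — so {Country, LabelID} is a candidate key.
{LabelID, ReleaseYear}⁺ = {ArtistID, Country, Duration, Genre, LabelID, ProducerID, ReleaseYear, TrackID} — all of the relation — so {LabelID, ReleaseYear} is a candidate key.
{LabelID, TrackID}⁺ = {ArtistID, Country, Duration, Genre, LabelID, ProducerID, ReleaseYear, TrackID} — all of the relation — so {LabelID, TrackID} is a candidate key.
These are minimal and exhaustive — every other superkey contains one of them.

{Country, LabelID}, {LabelID, ReleaseYear}, {LabelID, TrackID}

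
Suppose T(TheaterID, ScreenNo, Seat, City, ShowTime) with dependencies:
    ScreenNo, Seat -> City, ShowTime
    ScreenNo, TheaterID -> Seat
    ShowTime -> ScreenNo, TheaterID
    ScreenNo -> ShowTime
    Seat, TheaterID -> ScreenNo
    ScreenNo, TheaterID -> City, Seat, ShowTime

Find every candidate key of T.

{ScreenNo}, {Seat, TheaterID}, {ShowTime}

Closure of {ScreenNo} is {City, ScreenNo, Seat, ShowTime, TheaterID}, the whole schema; {ScreenNo} is a candidate key.
Closure of {ShowTime} is {City, ScreenNo, Seat, ShowTime, TheaterID}, the whole schema; {ShowTime} is a candidate key.
Closure of {Seat, TheaterID} is {City, ScreenNo, Seat, ShowTime, TheaterID}, the whole schema; {Seat, TheaterID} is a candidate key.
These are minimal and exhaustive — every other superkey contains one of them.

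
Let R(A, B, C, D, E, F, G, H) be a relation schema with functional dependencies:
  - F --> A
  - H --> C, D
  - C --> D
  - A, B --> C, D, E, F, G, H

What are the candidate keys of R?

{A, B}, {B, F}

No FD produces {B}, so it must be in every candidate key.
{A, B} is a candidate key since {A, B}⁺ = {A, B, C, D, E, F, G, H} covers every attribute.
{B, F} is a candidate key since {B, F}⁺ = {A, B, C, D, E, F, G, H} covers every attribute.
These are minimal and exhaustive — every other superkey contains one of them.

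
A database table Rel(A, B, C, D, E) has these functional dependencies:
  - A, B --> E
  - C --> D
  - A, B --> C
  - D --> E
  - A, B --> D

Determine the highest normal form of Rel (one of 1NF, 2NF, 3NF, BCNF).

2NF

Candidate key: {A, B}. Prime attributes: {A, B}.
For C --> D we have {C}⁺ = {C, D, E}; {C} is not a superkey, so BCNF fails.
Because {D} is non-prime and the left side of C --> D is not a superkey, the relation is not in 3NF.
No non-prime attribute depends on a proper subset of any candidate key, so 2NF holds.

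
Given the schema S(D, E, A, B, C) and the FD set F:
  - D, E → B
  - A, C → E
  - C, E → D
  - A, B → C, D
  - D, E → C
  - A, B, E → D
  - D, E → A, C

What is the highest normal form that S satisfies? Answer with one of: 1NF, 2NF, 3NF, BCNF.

BCNF

Candidate keys: {A, B}, {A, C}, {C, E}, {D, E}. Prime attributes: {A, B, C, D, E}.
Each dependency's left side is a superkey — BCNF holds.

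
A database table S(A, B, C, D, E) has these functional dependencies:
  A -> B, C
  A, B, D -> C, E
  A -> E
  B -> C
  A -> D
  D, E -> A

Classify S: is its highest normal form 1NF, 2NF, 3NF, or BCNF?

Candidate keys: {A}, {D, E}. Prime attributes: {A, D, E}.
B -> C: {B}⁺ = {B, C}, which is not all of the attributes, so the left side is not a superkey — BCNF is violated.
B -> C determines the non-prime attribute {C} from a non-superkey — 3NF is violated.
No non-prime attribute depends on a proper subset of any candidate key, so 2NF holds.

2NF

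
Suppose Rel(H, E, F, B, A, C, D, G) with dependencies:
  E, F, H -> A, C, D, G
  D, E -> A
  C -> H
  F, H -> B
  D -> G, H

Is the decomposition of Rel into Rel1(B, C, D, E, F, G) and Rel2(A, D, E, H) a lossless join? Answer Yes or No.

Yes

Rel1 ∩ Rel2 = {D, E}; its closure under F is {A, D, E, G, H}.
Rel2 is contained in that closure, so Rel1 ∩ Rel2 -> Rel2 holds and the join is lossless.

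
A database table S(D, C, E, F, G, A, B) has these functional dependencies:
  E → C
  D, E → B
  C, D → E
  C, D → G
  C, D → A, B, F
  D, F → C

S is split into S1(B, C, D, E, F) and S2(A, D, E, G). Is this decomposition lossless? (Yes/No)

Common attributes: {D, E}; their closure is {A, B, C, D, E, F, G}.
S1 is contained in that closure, so S1 ∩ S2 → S1 holds and the join is lossless.

Yes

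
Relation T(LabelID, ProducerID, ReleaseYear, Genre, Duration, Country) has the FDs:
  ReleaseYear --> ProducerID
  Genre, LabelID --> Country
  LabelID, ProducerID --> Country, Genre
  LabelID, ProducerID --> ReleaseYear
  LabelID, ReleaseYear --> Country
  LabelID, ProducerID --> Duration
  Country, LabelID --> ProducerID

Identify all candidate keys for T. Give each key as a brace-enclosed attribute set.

{Country, LabelID}, {Genre, LabelID}, {LabelID, ProducerID}, {LabelID, ReleaseYear}

Attributes never on any right-hand side: {LabelID} — every candidate key must contain it.
{Country, LabelID} is a candidate key since {Country, LabelID}⁺ = {Country, Duration, Genre, LabelID, ProducerID, ReleaseYear} covers every attribute.
{Genre, LabelID} is a candidate key since {Genre, LabelID}⁺ = {Country, Duration, Genre, LabelID, ProducerID, ReleaseYear} covers every attribute.
{LabelID, ProducerID} is a candidate key since {LabelID, ProducerID}⁺ = {Country, Duration, Genre, LabelID, ProducerID, ReleaseYear} covers every attribute.
{LabelID, ReleaseYear} is a candidate key since {LabelID, ReleaseYear}⁺ = {Country, Duration, Genre, LabelID, ProducerID, ReleaseYear} covers every attribute.
No proper subset of any of these is a key, and no other minimal superkey exists.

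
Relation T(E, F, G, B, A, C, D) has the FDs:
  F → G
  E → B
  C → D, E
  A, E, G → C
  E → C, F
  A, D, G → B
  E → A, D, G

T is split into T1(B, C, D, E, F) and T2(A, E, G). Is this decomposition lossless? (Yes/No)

T1 ∩ T2 = {E}; its closure under F is {A, B, C, D, E, F, G}.
This includes all of T1, so the common attributes are a superkey of T1 — the join is lossless.

Yes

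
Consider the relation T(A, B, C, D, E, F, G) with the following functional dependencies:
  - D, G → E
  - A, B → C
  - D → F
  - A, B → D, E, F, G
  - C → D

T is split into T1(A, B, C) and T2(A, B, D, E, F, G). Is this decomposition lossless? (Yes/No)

Yes

The shared attributes are {A, B} and {A, B}⁺ = {A, B, C, D, E, F, G}.
Since T1 ⊆ {A, B, C, D, E, F, G}, the intersection is a superkey of T1; the decomposition is lossless.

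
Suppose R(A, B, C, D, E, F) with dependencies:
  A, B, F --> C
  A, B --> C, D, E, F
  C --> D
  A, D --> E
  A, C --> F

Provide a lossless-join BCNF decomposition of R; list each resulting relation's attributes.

Candidate key of the original relation: {A, B}.
In {A, B, C, D, E, F}, {C} is not a superkey ({C}⁺ restricted to this set is {C, D}), so split on C --> D into {C, D} and {A, B, C, E, F}.
{C, D} has no BCNF violation.
In {A, B, C, E, F}, {A, C} is not a superkey ({A, C}⁺ restricted to this set is {A, C, E, F}), so split on A, C --> E, F into {A, C, E, F} and {A, B, C}.
{A, C, E, F} has no BCNF violation.
{A, B, C} has no BCNF violation.

{A, B, C}; {A, C, E, F}; {C, D}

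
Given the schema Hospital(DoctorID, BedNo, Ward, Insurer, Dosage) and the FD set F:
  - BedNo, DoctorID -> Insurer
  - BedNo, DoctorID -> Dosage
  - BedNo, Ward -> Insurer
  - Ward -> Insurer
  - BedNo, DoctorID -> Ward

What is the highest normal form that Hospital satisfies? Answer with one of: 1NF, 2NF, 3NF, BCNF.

2NF

Candidate key: {BedNo, DoctorID}. Prime attributes: {BedNo, DoctorID}.
BedNo, Ward -> Insurer: {BedNo, Ward}⁺ = {BedNo, Insurer, Ward}, which is not all of the attributes, so the left side is not a superkey — BCNF is violated.
BedNo, Ward -> Insurer determines the non-prime attribute {Insurer} from a non-superkey — 3NF is violated.
Checking every proper subset of each key, none determines a non-prime attribute — 2NF is satisfied.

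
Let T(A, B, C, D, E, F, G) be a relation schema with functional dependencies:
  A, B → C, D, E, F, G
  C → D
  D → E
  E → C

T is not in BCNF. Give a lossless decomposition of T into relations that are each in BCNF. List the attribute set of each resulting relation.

{A, B, C, F, G}; {C, D, E}

Candidate key of the original relation: {A, B}.
Within {A, B, C, D, E, F, G}: {C}⁺ ∩ {A, B, C, D, E, F, G} = {C, D, E}, not the whole set, so C → D, E violates BCNF; decompose into {C, D, E} and {A, B, C, F, G}.
{C, D, E}: every determinant is a superkey — BCNF.
{A, B, C, F, G}: every determinant is a superkey — BCNF.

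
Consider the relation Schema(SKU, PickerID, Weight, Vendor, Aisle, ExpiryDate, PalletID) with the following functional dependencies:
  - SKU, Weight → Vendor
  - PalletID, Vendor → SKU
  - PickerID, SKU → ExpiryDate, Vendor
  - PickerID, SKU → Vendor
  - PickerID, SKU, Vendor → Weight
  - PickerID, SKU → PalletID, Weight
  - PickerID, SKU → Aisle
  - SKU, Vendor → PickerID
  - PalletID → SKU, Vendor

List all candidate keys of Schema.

{PalletID}, {PickerID, SKU}, {SKU, Vendor}, {SKU, Weight}

{PalletID}⁺ = {Aisle, ExpiryDate, PalletID, PickerID, SKU, Vendor, Weight} — all of the relation — so {PalletID} is a candidate key.
{PickerID, SKU}⁺ = {Aisle, ExpiryDate, PalletID, PickerID, SKU, Vendor, Weight} — all of the relation — so {PickerID, SKU} is a candidate key.
{SKU, Vendor}⁺ = {Aisle, ExpiryDate, PalletID, PickerID, SKU, Vendor, Weight} — all of the relation — so {SKU, Vendor} is a candidate key.
{SKU, Weight}⁺ = {Aisle, ExpiryDate, PalletID, PickerID, SKU, Vendor, Weight} — all of the relation — so {SKU, Weight} is a candidate key.
No proper subset of any of these is a key, and no other minimal superkey exists.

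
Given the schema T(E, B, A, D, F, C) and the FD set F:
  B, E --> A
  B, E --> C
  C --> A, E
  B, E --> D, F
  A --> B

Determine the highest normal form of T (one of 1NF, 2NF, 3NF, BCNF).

3NF

Candidate keys: {A, E}, {B, E}, {C}. Prime attributes: {A, B, C, E}.
For A --> B we have {A}⁺ = {A, B}; {A} is not a superkey, so BCNF fails.
Since {B} ⊆ prime attributes and every other non-superkey FD also has a prime right side, the schema is in 3NF.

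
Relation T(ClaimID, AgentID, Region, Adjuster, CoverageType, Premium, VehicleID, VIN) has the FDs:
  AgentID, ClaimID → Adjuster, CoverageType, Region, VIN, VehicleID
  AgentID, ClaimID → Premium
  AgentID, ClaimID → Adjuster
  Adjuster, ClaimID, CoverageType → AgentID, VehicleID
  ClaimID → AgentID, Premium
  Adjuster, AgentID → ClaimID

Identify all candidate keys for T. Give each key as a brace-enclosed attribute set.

{Adjuster, AgentID}, {ClaimID}

{ClaimID} is a candidate key since {ClaimID}⁺ = {Adjuster, AgentID, ClaimID, CoverageType, Premium, Region, VIN, VehicleID} covers every attribute.
{Adjuster, AgentID} is a candidate key since {Adjuster, AgentID}⁺ = {Adjuster, AgentID, ClaimID, CoverageType, Premium, Region, VIN, VehicleID} covers every attribute.
These are minimal and exhaustive — every other superkey contains one of them.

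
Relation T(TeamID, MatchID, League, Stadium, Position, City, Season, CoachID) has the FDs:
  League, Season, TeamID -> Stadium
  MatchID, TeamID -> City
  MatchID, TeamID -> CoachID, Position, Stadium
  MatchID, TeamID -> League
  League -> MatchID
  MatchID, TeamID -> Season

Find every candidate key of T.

{League, TeamID}, {MatchID, TeamID}

{TeamID} never appears on the right of any FD, so every key must include it.
{League, TeamID} is a candidate key since {League, TeamID}⁺ = {City, CoachID, League, MatchID, Position, Season, Stadium, TeamID} covers every attribute.
{MatchID, TeamID} is a candidate key since {MatchID, TeamID}⁺ = {City, CoachID, League, MatchID, Position, Season, Stadium, TeamID} covers every attribute.
No proper subset of any of these is a key, and no other minimal superkey exists.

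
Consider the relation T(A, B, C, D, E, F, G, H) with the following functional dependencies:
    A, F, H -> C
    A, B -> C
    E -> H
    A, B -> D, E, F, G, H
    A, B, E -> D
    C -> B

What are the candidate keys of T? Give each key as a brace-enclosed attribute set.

{A, B}, {A, C}, {A, E, F}, {A, F, H}

Attributes never on any right-hand side: {A} — every candidate key must contain it.
{A, B}⁺ = {A, B, C, D, E, F, G, H} — all of the relation — so {A, B} is a candidate key.
{A, C}⁺ = {A, B, C, D, E, F, G, H} — all of the relation — so {A, C} is a candidate key.
{A, E, F}⁺ = {A, B, C, D, E, F, G, H} — all of the relation — so {A, E, F} is a candidate key.
{A, F, H}⁺ = {A, B, C, D, E, F, G, H} — all of the relation — so {A, F, H} is a candidate key.
No proper subset of any of these is a key, and no other minimal superkey exists.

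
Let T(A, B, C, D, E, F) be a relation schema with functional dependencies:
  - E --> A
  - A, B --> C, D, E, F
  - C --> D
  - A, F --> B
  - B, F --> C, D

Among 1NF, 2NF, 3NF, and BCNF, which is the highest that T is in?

Candidate keys: {A, B}, {A, F}, {B, E}, {E, F}. Prime attributes: {A, B, E, F}.
E --> A breaks BCNF: {E}⁺ = {A, E}, so {E} is not a superkey.
Because {D} is non-prime and the left side of C --> D is not a superkey, the relation is not in 3NF.
No proper subset of a key has a non-prime attribute in its closure, so there is no partial dependency; 2NF holds.

2NF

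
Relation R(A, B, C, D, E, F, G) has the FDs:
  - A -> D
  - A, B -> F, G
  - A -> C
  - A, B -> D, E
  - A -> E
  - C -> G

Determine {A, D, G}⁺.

{A, C, D, E, G}

Start with {A, D, G}.
A -> C applies; add {C} → now {A, C, D, G}.
A -> E applies; add {E} → now {A, C, D, E, G}.
No further FD applies.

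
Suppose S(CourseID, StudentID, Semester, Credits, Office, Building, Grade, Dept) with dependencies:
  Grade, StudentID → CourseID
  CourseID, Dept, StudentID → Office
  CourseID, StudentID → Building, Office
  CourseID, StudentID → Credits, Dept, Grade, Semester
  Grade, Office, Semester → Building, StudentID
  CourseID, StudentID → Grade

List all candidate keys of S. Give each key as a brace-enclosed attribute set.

{CourseID, StudentID}⁺ = {Building, CourseID, Credits, Dept, Grade, Office, Semester, StudentID} — all of the relation — so {CourseID, StudentID} is a candidate key.
{Grade, StudentID}⁺ = {Building, CourseID, Credits, Dept, Grade, Office, Semester, StudentID} — all of the relation — so {Grade, StudentID} is a candidate key.
{Grade, Office, Semester}⁺ = {Building, CourseID, Credits, Dept, Grade, Office, Semester, StudentID} — all of the relation — so {Grade, Office, Semester} is a candidate key.
No proper subset of any of these is a key, and no other minimal superkey exists.

{CourseID, StudentID}, {Grade, Office, Semester}, {Grade, StudentID}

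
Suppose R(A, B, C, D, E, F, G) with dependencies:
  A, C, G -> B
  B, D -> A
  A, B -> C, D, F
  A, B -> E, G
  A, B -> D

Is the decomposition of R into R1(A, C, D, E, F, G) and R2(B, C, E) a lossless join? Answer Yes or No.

No

The shared attributes are {C, E} and {C, E}⁺ = {C, E}.
The closure covers neither R1 nor R2 entirely; the join is not lossless.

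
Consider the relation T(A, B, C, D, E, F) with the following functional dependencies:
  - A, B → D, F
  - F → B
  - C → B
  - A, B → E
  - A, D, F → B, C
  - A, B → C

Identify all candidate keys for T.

No FD produces {A}, so it must be in every candidate key.
Closure of {A, B} is {A, B, C, D, E, F}, the whole schema; {A, B} is a candidate key.
Closure of {A, C} is {A, B, C, D, E, F}, the whole schema; {A, C} is a candidate key.
Closure of {A, F} is {A, B, C, D, E, F}, the whole schema; {A, F} is a candidate key.
Any other superkey properly contains one of these, so there are no further candidate keys.

{A, B}, {A, C}, {A, F}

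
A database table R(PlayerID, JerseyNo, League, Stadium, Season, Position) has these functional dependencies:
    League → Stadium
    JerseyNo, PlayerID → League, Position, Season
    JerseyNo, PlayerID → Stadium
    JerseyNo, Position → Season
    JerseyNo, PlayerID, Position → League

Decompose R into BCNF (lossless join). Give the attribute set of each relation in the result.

Candidate key of the original relation: {JerseyNo, PlayerID}.
In {JerseyNo, League, PlayerID, Position, Season, Stadium}, {League} is not a superkey ({League}⁺ restricted to this set is {League, Stadium}), so split on League → Stadium into {League, Stadium} and {JerseyNo, League, PlayerID, Position, Season}.
{League, Stadium} is in BCNF.
In {JerseyNo, League, PlayerID, Position, Season}, {JerseyNo, Position} is not a superkey ({JerseyNo, Position}⁺ restricted to this set is {JerseyNo, Position, Season}), so split on JerseyNo, Position → Season into {JerseyNo, Position, Season} and {JerseyNo, League, PlayerID, Position}.
{JerseyNo, Position, Season} is in BCNF.
{JerseyNo, League, PlayerID, Position} is in BCNF.

{JerseyNo, League, PlayerID, Position}; {JerseyNo, Position, Season}; {League, Stadium}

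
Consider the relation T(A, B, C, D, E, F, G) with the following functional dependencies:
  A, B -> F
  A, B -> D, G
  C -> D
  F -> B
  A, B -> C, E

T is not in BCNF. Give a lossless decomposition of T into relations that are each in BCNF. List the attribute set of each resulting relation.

Candidate keys of the original relation: {A, B}, {A, F}.
In {A, B, C, D, E, F, G}, {C} is not a superkey ({C}⁺ restricted to this set is {C, D}), so split on C -> D into {C, D} and {A, B, C, E, F, G}.
{C, D}: every determinant is a superkey — BCNF.
In {A, B, C, E, F, G}, {F} is not a superkey ({F}⁺ restricted to this set is {B, F}), so split on F -> B into {B, F} and {A, C, E, F, G}.
{B, F}: every determinant is a superkey — BCNF.
{A, C, E, F, G}: every determinant is a superkey — BCNF.

{A, C, E, F, G}; {B, F}; {C, D}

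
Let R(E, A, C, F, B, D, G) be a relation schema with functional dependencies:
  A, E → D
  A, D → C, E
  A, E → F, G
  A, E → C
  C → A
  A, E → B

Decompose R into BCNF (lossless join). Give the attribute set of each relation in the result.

{A, C}; {B, C, D, E, F, G}

Candidate keys of the original relation: {A, D}, {A, E}, {C, D}, {C, E}.
{A, B, C, D, E, F, G}: {C} determines {A, C} here but is not a superkey — split on C → A, giving {A, C} and {B, C, D, E, F, G}.
{A, C}: every determinant is a superkey — BCNF.
{B, C, D, E, F, G}: every determinant is a superkey — BCNF.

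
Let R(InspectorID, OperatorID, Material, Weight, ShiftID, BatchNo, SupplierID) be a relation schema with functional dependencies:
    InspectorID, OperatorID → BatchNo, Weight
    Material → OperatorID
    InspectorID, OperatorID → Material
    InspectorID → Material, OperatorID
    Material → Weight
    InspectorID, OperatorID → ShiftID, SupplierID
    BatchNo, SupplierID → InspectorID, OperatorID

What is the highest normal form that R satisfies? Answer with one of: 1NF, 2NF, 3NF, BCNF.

Candidate keys: {BatchNo, SupplierID}, {InspectorID}. Prime attributes: {BatchNo, InspectorID, SupplierID}.
For Material → OperatorID we have {Material}⁺ = {Material, OperatorID, Weight}; {Material} is not a superkey, so BCNF fails.
Material → OperatorID determines the non-prime attribute {OperatorID} from a non-superkey — 3NF is violated.
No non-prime attribute depends on a proper subset of any candidate key, so 2NF holds.

2NF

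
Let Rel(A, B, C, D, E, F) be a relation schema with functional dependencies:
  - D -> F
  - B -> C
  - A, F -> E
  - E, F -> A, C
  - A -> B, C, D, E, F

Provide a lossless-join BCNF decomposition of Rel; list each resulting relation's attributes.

{A, B, D, E}; {B, C}; {D, F}

Candidate keys of the original relation: {A}, {D, E}, {E, F}.
Within {A, B, C, D, E, F}: {D}⁺ ∩ {A, B, C, D, E, F} = {D, F}, not the whole set, so D -> F violates BCNF; decompose into {D, F} and {A, B, C, D, E}.
{D, F} has no BCNF violation.
Within {A, B, C, D, E}: {B}⁺ ∩ {A, B, C, D, E} = {B, C}, not the whole set, so B -> C violates BCNF; decompose into {B, C} and {A, B, D, E}.
{B, C} has no BCNF violation.
{A, B, D, E} has no BCNF violation.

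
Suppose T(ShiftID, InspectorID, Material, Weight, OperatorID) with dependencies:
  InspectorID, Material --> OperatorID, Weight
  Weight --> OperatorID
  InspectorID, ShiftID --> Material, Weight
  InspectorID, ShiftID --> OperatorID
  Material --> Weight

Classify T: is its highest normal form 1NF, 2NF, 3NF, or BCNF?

2NF

Candidate key: {InspectorID, ShiftID}. Prime attributes: {InspectorID, ShiftID}.
InspectorID, Material --> OperatorID, Weight breaks BCNF: {InspectorID, Material}⁺ = {InspectorID, Material, OperatorID, Weight}, so {InspectorID, Material} is not a superkey.
Because {OperatorID, Weight} are non-prime and the left side of InspectorID, Material --> OperatorID, Weight is not a superkey, the relation is not in 3NF.
No non-prime attribute depends on a proper subset of any candidate key, so 2NF holds.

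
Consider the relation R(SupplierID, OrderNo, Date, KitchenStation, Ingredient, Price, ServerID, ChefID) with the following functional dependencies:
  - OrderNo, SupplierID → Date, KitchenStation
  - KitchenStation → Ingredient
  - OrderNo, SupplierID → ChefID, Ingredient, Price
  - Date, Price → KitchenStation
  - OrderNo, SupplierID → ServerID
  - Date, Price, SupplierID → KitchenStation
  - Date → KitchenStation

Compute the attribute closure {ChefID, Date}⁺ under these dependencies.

{ChefID, Date, Ingredient, KitchenStation}

Start with {ChefID, Date}.
Date → KitchenStation applies; add {KitchenStation} → now {ChefID, Date, KitchenStation}.
KitchenStation → Ingredient applies; add {Ingredient} → now {ChefID, Date, Ingredient, KitchenStation}.
No further FD applies.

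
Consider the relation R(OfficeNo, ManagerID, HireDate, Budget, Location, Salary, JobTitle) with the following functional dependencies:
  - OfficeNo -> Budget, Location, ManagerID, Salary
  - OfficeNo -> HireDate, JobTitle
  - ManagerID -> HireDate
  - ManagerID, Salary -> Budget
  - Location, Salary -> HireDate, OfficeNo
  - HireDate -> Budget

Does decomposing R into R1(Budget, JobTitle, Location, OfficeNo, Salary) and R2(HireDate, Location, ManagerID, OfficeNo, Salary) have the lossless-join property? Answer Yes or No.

Yes

Common attributes: {Location, OfficeNo, Salary}; their closure is {Budget, HireDate, JobTitle, Location, ManagerID, OfficeNo, Salary}.
R1 is contained in that closure, so R1 ∩ R2 -> R1 holds and the join is lossless.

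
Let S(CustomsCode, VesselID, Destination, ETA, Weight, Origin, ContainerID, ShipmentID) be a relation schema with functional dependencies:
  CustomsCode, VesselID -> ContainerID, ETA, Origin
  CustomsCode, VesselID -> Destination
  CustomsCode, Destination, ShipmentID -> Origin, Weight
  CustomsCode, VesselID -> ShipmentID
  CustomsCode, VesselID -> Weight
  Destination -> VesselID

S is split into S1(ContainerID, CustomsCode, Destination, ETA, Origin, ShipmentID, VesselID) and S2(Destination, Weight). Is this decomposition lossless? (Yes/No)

The shared attributes are {Destination} and {Destination}⁺ = {Destination, VesselID}.
Neither S1 nor S2 is contained in that closure, so the decomposition is lossy.

No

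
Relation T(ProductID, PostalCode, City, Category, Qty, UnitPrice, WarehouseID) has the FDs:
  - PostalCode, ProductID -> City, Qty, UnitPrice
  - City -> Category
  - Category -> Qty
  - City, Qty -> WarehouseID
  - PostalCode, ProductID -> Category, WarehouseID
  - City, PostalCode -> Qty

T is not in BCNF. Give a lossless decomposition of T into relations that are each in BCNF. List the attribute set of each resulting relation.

{Category, City, WarehouseID}; {Category, Qty}; {City, PostalCode, ProductID, UnitPrice}

Candidate key of the original relation: {PostalCode, ProductID}.
Within {Category, City, PostalCode, ProductID, Qty, UnitPrice, WarehouseID}: {City}⁺ ∩ {Category, City, PostalCode, ProductID, Qty, UnitPrice, WarehouseID} = {Category, City, Qty, WarehouseID}, not the whole set, so City -> Category, Qty, WarehouseID violates BCNF; decompose into {Category, City, Qty, WarehouseID} and {City, PostalCode, ProductID, UnitPrice}.
Within {Category, City, Qty, WarehouseID}: {Category}⁺ ∩ {Category, City, Qty, WarehouseID} = {Category, Qty}, not the whole set, so Category -> Qty violates BCNF; decompose into {Category, Qty} and {Category, City, WarehouseID}.
{Category, Qty} has no BCNF violation.
{Category, City, WarehouseID} has no BCNF violation.
{City, PostalCode, ProductID, UnitPrice} has no BCNF violation.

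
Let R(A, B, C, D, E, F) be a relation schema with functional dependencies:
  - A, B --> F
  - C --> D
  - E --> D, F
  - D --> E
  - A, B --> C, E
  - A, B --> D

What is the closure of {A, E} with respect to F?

{A, D, E, F}

Start with {A, E}.
E --> D, F applies; add {D, F} → now {A, D, E, F}.
No further FD applies.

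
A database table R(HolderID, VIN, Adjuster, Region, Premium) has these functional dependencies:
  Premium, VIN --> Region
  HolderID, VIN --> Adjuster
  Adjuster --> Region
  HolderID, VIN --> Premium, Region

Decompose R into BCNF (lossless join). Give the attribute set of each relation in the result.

{Adjuster, HolderID, Premium, VIN}; {Premium, Region, VIN}

Candidate key of the original relation: {HolderID, VIN}.
Within {Adjuster, HolderID, Premium, Region, VIN}: {Premium, VIN}⁺ ∩ {Adjuster, HolderID, Premium, Region, VIN} = {Premium, Region, VIN}, not the whole set, so Premium, VIN --> Region violates BCNF; decompose into {Premium, Region, VIN} and {Adjuster, HolderID, Premium, VIN}.
{Premium, Region, VIN}: every determinant is a superkey — BCNF.
{Adjuster, HolderID, Premium, VIN}: every determinant is a superkey — BCNF.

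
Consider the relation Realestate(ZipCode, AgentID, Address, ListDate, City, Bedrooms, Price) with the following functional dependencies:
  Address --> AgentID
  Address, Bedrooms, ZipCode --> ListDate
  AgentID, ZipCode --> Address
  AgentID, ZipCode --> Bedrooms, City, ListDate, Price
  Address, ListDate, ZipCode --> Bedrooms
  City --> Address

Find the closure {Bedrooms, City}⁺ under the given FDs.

Start with {Bedrooms, City}.
City --> Address applies; add {Address} → now {Address, Bedrooms, City}.
Address --> AgentID applies; add {AgentID} → now {Address, AgentID, Bedrooms, City}.
No further FD applies.

{Address, AgentID, Bedrooms, City}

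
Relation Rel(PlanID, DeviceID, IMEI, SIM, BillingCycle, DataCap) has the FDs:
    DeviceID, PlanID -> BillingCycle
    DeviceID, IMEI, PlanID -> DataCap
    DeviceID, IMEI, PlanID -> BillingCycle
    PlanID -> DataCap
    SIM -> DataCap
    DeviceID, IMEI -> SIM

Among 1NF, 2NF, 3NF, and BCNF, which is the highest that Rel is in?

1NF

Candidate key: {DeviceID, IMEI, PlanID}. Prime attributes: {DeviceID, IMEI, PlanID}.
DeviceID, PlanID -> BillingCycle breaks BCNF: {DeviceID, PlanID}⁺ = {BillingCycle, DataCap, DeviceID, PlanID}, so {DeviceID, PlanID} is not a superkey.
Because {BillingCycle} is non-prime and the left side of DeviceID, PlanID -> BillingCycle is not a superkey, the relation is not in 3NF.
{PlanID} is a proper subset of the key {DeviceID, IMEI, PlanID}, and {PlanID}⁺ contains the non-prime attribute {DataCap} — a partial dependency, so 2NF is violated.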